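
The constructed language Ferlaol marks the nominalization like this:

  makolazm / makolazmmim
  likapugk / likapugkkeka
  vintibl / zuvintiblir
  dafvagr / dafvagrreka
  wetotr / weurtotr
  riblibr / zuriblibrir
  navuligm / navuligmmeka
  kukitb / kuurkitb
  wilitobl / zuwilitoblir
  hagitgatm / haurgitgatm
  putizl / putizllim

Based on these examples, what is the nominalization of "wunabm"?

zuwunabmir

"wunabm" has second-to-last letter 'b'. The stems whose second-to-last letter is 'b' (wilitobl → zuwilitoblir, riblibr → zuriblibrir, vintibl → zuvintiblir) add zu- … -ir around the stem.
The other patterns: stems whose second-to-last letter is 'g' double the final consonant and add -eka; stems whose second-to-last letter is 't' insert -ur- after the first vowel; stems whose second-to-last letter is 'z' double the final consonant and add -im.
So wunabm → zuwunabmir.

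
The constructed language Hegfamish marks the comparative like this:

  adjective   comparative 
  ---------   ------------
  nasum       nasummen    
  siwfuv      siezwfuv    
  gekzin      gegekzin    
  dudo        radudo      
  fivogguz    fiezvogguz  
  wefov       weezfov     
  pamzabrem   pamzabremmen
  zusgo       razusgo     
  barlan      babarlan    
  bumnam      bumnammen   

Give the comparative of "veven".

veveven

barlan and bumnam both have last vowel 'a' yet inflect differently (babarlan, bumnammen), so the last vowel is not what conditions the rule; the final letter is.
"veven" ends in -n. The stems ending in -n (barlan → babarlan, gekzin → gegekzin) repeat the first consonant+vowel as a prefix.
So veven → veveven.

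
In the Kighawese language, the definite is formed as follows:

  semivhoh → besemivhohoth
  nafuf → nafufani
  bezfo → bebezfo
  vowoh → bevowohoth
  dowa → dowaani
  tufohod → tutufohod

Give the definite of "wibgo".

wiwibgo

vowoh and tufohod both have last vowel 'o' yet inflect differently (bevowohoth, tutufohod), so the last vowel is not what conditions the rule; the final letter is.
"wibgo" ends in -o. The one such stem in the data (bezfo → bebezfo) repeats the first consonant+vowel as a prefix (as does tufohod), so the same rule applies.
The other patterns: stems ending in -h add be- … -oth around the stem; stems ending in -a or -f add -ani.
So wibgo → wiwibgo.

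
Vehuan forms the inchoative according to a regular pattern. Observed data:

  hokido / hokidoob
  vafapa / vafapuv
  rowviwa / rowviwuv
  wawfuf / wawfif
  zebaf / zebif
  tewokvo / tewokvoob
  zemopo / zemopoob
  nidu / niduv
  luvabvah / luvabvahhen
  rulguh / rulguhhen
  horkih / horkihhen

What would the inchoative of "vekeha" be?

rulguh and nidu both have last vowel 'u' yet inflect differently (rulguhhen, niduv), so the last vowel is not what conditions the rule; the final letter is.
"vekeha" ends in -a. The stems ending in -a (rowviwa → rowviwuv, vafapa → vafapuv) drop the final letter and add -uv.
The other patterns: stems ending in -h double the final consonant and add -en; stems ending in -f change the last vowel to 'i'; stems ending in -o add -ob.
So vekeha → vekehuv.

vekehuv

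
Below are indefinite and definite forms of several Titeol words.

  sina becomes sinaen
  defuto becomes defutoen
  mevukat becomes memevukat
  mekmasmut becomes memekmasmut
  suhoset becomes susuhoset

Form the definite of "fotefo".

"fotefo" ends in a vowel. The stems ending in a vowel (sina → sinaen, defuto → defutoen) add -en.
The other pattern: stems ending in a consonant repeat the first consonant+vowel as a prefix.
So fotefo → fotefoen.

fotefoen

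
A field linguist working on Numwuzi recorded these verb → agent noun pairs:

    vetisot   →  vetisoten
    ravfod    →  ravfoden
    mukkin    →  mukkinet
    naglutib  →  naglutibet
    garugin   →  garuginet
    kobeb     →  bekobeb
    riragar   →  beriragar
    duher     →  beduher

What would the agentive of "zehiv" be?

zehivet

"zehiv" has last vowel 'i'. The stems whose last vowel is 'i' (mukkin → mukkinet, naglutib → naglutibet, garugin → garuginet) add -et.
So zehiv → zehivet.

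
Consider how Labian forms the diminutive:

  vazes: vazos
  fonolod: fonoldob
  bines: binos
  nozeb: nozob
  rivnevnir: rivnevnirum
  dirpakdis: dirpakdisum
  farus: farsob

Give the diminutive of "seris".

serisum

bines and dirpakdis both end in -s yet inflect differently (binos, dirpakdisum), so the final letter is not what conditions the rule; the last vowel is.
"seris" has last vowel 'i'. The stems whose last vowel is 'i' (dirpakdis → dirpakdisum, rivnevnir → rivnevnirum) add -um.
The other patterns: stems whose last vowel is 'e' change the last vowel to 'o'; stems whose last vowel is 'o' or 'u' delete the last vowel and add -ob.
So seris → serisum.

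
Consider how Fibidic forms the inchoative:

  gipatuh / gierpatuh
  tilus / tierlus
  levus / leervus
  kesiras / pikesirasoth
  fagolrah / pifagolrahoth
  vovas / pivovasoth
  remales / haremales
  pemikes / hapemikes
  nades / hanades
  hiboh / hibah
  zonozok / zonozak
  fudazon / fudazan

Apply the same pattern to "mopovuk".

tilus and kesiras both end in -s yet inflect differently (tierlus, pikesirasoth), so the final letter is not what conditions the rule; the last vowel is.
"mopovuk" has last vowel 'u'. The stems whose last vowel is 'u' (gipatuh → gierpatuh, tilus → tierlus, levus → leervus) insert -er- after the first vowel.
So mopovuk → moerpovuk.

moerpovuk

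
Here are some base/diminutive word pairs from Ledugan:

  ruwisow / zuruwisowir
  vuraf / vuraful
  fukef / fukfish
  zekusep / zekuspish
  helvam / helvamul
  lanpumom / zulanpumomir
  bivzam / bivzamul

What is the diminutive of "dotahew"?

dotahwish

vuraf and fukef both end in -f yet inflect differently (vuraful, fukfish), so the final letter is not what conditions the rule; the last vowel is.
"dotahew" has last vowel 'e'. The stems whose last vowel is 'e' (zekusep → zekuspish, fukef → fukfish) delete the last vowel and add -ish.
So dotahew → dotahwish.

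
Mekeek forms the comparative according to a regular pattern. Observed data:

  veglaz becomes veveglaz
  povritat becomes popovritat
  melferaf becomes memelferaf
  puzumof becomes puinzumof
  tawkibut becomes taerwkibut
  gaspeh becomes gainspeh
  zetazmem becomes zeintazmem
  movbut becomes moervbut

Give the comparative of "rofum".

movbut and povritat both end in -t yet inflect differently (moervbut, popovritat), so the final letter is not what conditions the rule; the last vowel is.
"rofum" has last vowel 'u'. The stems whose last vowel is 'u' (movbut → moervbut, tawkibut → taerwkibut) insert -er- after the first vowel.
The other patterns: stems whose last vowel is 'a' repeat the first consonant+vowel as a prefix; stems whose last vowel is 'e' or 'o' insert -in- after the first vowel.
So rofum → roerfum.

roerfum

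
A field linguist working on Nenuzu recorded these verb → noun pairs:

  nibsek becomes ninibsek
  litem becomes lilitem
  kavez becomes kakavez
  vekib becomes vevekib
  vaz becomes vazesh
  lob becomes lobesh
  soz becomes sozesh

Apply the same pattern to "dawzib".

dadawzib

kavez and vaz both end in -z yet inflect differently (kakavez, vazesh), so the final letter is not what conditions the rule; the number of vowels is.
"dawzib" has 2 vowels. The stems with 2 vowels (nibsek → ninibsek, litem → lilitem, kavez → kakavez) repeat the first consonant+vowel as a prefix.
The other pattern: stems with 1 vowel add -esh.
So dawzib → dadawzib.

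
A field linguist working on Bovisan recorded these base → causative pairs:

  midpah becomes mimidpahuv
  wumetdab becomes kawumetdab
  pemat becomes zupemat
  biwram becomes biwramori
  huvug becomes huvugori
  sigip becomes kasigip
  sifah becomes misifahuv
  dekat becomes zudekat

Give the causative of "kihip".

kakihip

biwram and dekat both have last vowel 'a' yet inflect differently (biwramori, zudekat), so the last vowel is not what conditions the rule; the final letter is.
"kihip" ends in -p. The one such stem in the data (sigip → kasigip) adds the prefix ka-, so the same rule applies.
So kihip → kakihip.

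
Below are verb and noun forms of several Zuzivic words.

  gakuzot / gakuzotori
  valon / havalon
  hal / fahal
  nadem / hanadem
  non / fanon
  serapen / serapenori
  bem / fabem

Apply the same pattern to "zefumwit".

zefumwitori

bem and nadem both end in -m yet inflect differently (fabem, hanadem), so the final letter is not what conditions the rule; the number of vowels is.
"zefumwit" has 3 vowels. The stems with 3 vowels (gakuzot → gakuzotori, serapen → serapenori) add -ori.
The other patterns: stems with 1 vowel add the prefix fa-; stems with 2 vowels add the prefix ha-.
So zefumwit → zefumwitori.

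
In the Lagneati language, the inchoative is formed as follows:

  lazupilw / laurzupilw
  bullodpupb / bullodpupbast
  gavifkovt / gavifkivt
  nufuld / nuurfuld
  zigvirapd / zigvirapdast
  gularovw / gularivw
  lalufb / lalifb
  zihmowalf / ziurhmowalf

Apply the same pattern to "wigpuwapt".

wigpuwaptast

nufuld and zigvirapd both end in -d yet inflect differently (nuurfuld, zigvirapdast), so the final letter is not what conditions the rule; the second-to-last letter is.
"wigpuwapt" has second-to-last letter 'p'. The stems whose second-to-last letter is 'p' (zigvirapd → zigvirapdast, bullodpupb → bullodpupbast) add -ast.
The other patterns: stems whose second-to-last letter is 'l' insert -ur- after the first vowel; stems whose second-to-last letter is 'f' or 'v' change the last vowel to 'i'.
So wigpuwapt → wigpuwaptast.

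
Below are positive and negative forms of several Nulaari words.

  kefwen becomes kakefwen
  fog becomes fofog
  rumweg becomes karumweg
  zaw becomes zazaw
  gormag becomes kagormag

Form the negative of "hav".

hahav

gormag and fog both end in -g yet inflect differently (kagormag, fofog), so the final letter is not what conditions the rule; the number of vowels is.
"hav" has 1 vowel. The stems with 1 vowel (fog → fofog, zaw → zazaw) repeat the first consonant+vowel as a prefix.
The other pattern: stems with 2 vowels add the prefix ka-.
So hav → hahav.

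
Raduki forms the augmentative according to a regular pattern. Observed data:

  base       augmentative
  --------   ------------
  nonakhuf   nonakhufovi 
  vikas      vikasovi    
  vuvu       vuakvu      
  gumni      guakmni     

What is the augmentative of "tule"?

nonakhuf and vuvu both have last vowel 'u' yet inflect differently (nonakhufovi, vuakvu), so the last vowel is not what conditions the rule; whether the stem ends in a vowel or a consonant is.
"tule" ends in a vowel. The stems ending in a vowel (vuvu → vuakvu, gumni → guakmni) insert -ak- after the first vowel.
The other pattern: stems ending in a consonant add -ovi.
So tule → tuakle.

tuakle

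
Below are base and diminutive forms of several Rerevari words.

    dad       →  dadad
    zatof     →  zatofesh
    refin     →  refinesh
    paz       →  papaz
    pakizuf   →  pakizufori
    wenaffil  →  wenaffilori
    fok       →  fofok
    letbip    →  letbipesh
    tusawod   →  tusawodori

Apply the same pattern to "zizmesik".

zizmesikori

zatof and pakizuf both end in -f yet inflect differently (zatofesh, pakizufori), so the final letter is not what conditions the rule; the number of vowels is.
"zizmesik" has 3 vowels. The stems with 3 vowels (pakizuf → pakizufori, tusawod → tusawodori, wenaffil → wenaffilori) add -ori.
The other patterns: stems with 1 vowel repeat the first consonant+vowel as a prefix; stems with 2 vowels add -esh.
So zizmesik → zizmesikori.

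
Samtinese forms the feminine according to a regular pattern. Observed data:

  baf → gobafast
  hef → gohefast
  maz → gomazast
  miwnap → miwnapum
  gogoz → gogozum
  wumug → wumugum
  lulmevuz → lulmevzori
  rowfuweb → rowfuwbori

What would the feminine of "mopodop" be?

mopodpori

"mopodop" has 3 vowels. The stems with 3 vowels (lulmevuz → lulmevzori, rowfuweb → rowfuwbori) delete the last vowel and add -ori.
The other patterns: stems with 1 vowel add go- … -ast around the stem; stems with 2 vowels add -um.
So mopodop → mopodpori.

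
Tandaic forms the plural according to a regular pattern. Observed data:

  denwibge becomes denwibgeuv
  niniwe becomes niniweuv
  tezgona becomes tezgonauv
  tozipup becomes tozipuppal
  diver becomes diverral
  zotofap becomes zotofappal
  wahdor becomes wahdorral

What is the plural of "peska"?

peskauv

denwibge and diver both have last vowel 'e' yet inflect differently (denwibgeuv, diverral), so the last vowel is not what conditions the rule; whether the stem ends in a vowel or a consonant is.
"peska" ends in a vowel. The stems ending in a vowel (denwibge → denwibgeuv, niniwe → niniweuv, tezgona → tezgonauv) add -uv.
The other pattern: stems ending in a consonant double the final consonant and add -al.
So peska → peskauv.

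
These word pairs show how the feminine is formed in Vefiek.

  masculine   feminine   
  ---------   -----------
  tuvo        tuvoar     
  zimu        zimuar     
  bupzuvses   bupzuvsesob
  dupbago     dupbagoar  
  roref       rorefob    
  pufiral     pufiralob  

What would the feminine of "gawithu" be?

"gawithu" ends in a vowel. The stems ending in a vowel (dupbago → dupbagoar, tuvo → tuvoar, zimu → zimuar) add -ar.
The other pattern: stems ending in a consonant add -ob.
So gawithu → gawithuar.

gawithuar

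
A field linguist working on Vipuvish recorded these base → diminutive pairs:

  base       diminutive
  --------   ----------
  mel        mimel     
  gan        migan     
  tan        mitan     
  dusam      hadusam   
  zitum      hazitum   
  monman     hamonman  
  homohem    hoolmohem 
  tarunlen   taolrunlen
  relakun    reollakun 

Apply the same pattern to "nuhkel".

hanuhkel

"nuhkel" has 2 vowels. The stems with 2 vowels (dusam → hadusam, zitum → hazitum, monman → hamonman) add the prefix ha-.
The other patterns: stems with 1 vowel add the prefix mi-; stems with 3 vowels insert -ol- after the first vowel.
So nuhkel → hanuhkel.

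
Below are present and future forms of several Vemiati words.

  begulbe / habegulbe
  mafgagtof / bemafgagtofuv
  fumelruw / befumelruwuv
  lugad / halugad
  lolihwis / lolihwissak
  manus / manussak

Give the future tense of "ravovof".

fumelruw and manus both have last vowel 'u' yet inflect differently (befumelruwuv, manussak), so the last vowel is not what conditions the rule; the final letter is.
"ravovof" ends in -f. The one such stem in the data (mafgagtof → bemafgagtofuv) adds be- … -uv around the stem, so the same rule applies.
The other patterns: stems ending in -s double the final consonant and add -ak; stems ending in -d or -e add the prefix ha-.
So ravovof → beravovofuv.

beravovofuv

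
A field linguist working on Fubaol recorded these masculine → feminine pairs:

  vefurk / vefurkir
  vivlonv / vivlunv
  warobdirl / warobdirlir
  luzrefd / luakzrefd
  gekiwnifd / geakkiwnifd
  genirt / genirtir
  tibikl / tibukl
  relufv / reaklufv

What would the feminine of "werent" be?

relufv and vivlonv both end in -v yet inflect differently (reaklufv, vivlunv), so the final letter is not what conditions the rule; the second-to-last letter is.
"werent" has second-to-last letter 'n'. The one such stem in the data (vivlonv → vivlunv) changes the last vowel to 'u' (as does tibikl), so the same rule applies.
So werent → werunt.

werunt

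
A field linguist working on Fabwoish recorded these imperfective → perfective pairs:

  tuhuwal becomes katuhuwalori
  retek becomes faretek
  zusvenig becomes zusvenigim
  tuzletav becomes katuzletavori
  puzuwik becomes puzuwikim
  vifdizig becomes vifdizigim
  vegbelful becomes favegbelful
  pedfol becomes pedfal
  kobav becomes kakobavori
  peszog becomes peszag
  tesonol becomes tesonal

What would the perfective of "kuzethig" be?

puzuwik and retek both end in -k yet inflect differently (puzuwikim, faretek), so the final letter is not what conditions the rule; the last vowel is.
"kuzethig" has last vowel 'i'. The stems whose last vowel is 'i' (zusvenig → zusvenigim, vifdizig → vifdizigim, puzuwik → puzuwikim) add -im.
The other patterns: stems whose last vowel is 'a' add ka- … -ori around the stem; stems whose last vowel is 'e' or 'u' add the prefix fa-; stems whose last vowel is 'o' change the last vowel to 'a'.
So kuzethig → kuzethigim.

kuzethigim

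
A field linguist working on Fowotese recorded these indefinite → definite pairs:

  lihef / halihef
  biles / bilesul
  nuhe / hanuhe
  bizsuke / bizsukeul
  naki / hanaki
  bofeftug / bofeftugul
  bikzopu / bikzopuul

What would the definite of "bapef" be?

bapeful

bizsuke and nuhe both end in -e yet inflect differently (bizsukeul, hanuhe), so the final letter is not what conditions the rule; the first letter is.
"bapef" begins with b-. The stems beginning with b- (biles → bilesul, bofeftug → bofeftugul, bizsuke → bizsukeul) add -ul.
So bapef → bapeful.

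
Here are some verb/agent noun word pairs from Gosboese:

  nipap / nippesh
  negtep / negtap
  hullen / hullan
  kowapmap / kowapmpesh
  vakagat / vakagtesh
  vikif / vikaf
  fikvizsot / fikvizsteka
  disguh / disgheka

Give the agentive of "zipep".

zipap

"zipep" has last vowel 'e'. The stems whose last vowel is 'e' (hullen → hullan, negtep → negtap) change the last vowel to 'a'.
The other patterns: stems whose last vowel is 'a' delete the last vowel and add -esh; stems whose last vowel is 'o' or 'u' delete the last vowel and add -eka.
So zipep → zipap.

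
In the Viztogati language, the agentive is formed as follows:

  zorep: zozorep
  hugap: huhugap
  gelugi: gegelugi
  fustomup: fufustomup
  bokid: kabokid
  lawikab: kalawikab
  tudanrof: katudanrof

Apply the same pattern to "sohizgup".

"sohizgup" ends in -p. The stems ending in -p (zorep → zozorep, hugap → huhugap, fustomup → fufustomup) repeat the first consonant+vowel as a prefix.
The other pattern: stems ending in -b, -d or -f add the prefix ka-.
So sohizgup → sosohizgup.

sosohizgup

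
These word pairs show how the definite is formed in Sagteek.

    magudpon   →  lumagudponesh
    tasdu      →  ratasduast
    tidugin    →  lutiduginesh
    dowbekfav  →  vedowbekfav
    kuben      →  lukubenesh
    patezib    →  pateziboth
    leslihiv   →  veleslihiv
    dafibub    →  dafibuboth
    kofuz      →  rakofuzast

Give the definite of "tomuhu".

ratomuhuast

"tomuhu" ends in -u. The one such stem in the data (tasdu → ratasduast) adds ra- … -ast around the stem, so the same rule applies.
So tomuhu → ratomuhuast.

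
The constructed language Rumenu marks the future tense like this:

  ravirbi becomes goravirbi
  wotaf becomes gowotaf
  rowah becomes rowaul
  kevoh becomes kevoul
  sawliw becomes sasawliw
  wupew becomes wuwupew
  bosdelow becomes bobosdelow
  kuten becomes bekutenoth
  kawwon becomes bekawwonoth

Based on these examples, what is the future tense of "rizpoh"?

rizpoul

wotaf and rowah both have last vowel 'a' yet inflect differently (gowotaf, rowaul), so the last vowel is not what conditions the rule; the final letter is.
"rizpoh" ends in -h. The stems ending in -h (rowah → rowaul, kevoh → kevoul) drop the final letter and add -ul.
So rizpoh → rizpoul.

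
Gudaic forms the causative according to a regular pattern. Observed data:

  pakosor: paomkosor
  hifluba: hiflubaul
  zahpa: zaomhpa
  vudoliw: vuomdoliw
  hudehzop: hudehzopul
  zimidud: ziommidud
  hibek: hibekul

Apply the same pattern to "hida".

hidaul

"hida" begins with h-. The stems beginning with h- (hudehzop → hudehzopul, hibek → hibekul, hifluba → hiflubaul) add -ul.
The other pattern: stems beginning with p-, v- or z- insert -om- after the first vowel.
So hida → hidaul.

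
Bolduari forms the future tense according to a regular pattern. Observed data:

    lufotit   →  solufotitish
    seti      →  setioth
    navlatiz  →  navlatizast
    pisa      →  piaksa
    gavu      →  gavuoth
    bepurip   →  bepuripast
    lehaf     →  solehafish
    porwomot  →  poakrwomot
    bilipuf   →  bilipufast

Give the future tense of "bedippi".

bedippiast

porwomot and lufotit both end in -t yet inflect differently (poakrwomot, solufotitish), so the final letter is not what conditions the rule; the first letter is.
"bedippi" begins with b-. The stems beginning with b- (bilipuf → bilipufast, bepurip → bepuripast) add -ast.
So bedippi → bedippiast.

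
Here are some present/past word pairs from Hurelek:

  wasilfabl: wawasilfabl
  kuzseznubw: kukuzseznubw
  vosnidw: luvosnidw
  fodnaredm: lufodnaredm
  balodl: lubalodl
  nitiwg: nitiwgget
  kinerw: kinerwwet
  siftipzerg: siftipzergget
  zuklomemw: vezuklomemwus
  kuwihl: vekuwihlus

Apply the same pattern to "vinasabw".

vivinasabw

"vinasabw" has second-to-last letter 'b'. The stems whose second-to-last letter is 'b' (wasilfabl → wawasilfabl, kuzseznubw → kukuzseznubw) repeat the first consonant+vowel as a prefix.
The other patterns: stems whose second-to-last letter is 'd' add the prefix lu-; stems whose second-to-last letter is 'r' or 'w' double the final consonant and add -et; stems whose second-to-last letter is 'h' or 'm' add ve- … -us around the stem.
So vinasabw → vivinasabw.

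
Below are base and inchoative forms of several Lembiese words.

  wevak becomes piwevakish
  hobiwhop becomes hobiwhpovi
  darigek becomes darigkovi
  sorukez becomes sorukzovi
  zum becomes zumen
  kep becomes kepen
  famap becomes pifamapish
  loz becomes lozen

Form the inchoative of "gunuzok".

gunuzkovi

kep and famap both end in -p yet inflect differently (kepen, pifamapish), so the final letter is not what conditions the rule; the number of vowels is.
"gunuzok" has 3 vowels. The stems with 3 vowels (sorukez → sorukzovi, darigek → darigkovi, hobiwhop → hobiwhpovi) delete the last vowel and add -ovi.
The other patterns: stems with 1 vowel add -en; stems with 2 vowels add pi- … -ish around the stem.
So gunuzok → gunuzkovi.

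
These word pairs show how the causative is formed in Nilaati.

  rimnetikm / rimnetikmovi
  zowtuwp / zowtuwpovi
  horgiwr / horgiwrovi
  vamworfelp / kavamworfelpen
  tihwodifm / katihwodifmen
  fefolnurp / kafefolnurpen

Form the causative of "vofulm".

zowtuwp and vamworfelp both end in -p yet inflect differently (zowtuwpovi, kavamworfelpen), so the final letter is not what conditions the rule; the second-to-last letter is.
"vofulm" has second-to-last letter 'l'. The one such stem in the data (vamworfelp → kavamworfelpen) adds ka- … -en around the stem, so the same rule applies.
The other pattern: stems whose second-to-last letter is 'k' or 'w' add -ovi.
So vofulm → kavofulmen.

kavofulmen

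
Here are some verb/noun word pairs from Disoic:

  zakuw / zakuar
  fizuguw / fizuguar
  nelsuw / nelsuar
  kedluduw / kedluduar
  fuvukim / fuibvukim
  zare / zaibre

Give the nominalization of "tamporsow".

fizuguw and fuvukim both begin with f- yet inflect differently (fizuguar, fuibvukim), so the first letter is not what conditions the rule; the final letter is.
"tamporsow" ends in -w. The stems ending in -w (zakuw → zakuar, fizuguw → fizuguar, nelsuw → nelsuar) drop the final letter and add -ar.
So tamporsow → tamporsoar.

tamporsoar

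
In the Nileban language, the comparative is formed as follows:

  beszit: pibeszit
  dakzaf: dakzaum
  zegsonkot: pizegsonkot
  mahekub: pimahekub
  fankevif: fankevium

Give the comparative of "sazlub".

fankevif and beszit both have last vowel 'i' yet inflect differently (fankevium, pibeszit), so the last vowel is not what conditions the rule; the final letter is.
"sazlub" ends in -b. The one such stem in the data (mahekub → pimahekub) adds the prefix pi-, so the same rule applies.
The other pattern: stems ending in -f drop the final letter and add -um.
So sazlub → pisazlub.

pisazlub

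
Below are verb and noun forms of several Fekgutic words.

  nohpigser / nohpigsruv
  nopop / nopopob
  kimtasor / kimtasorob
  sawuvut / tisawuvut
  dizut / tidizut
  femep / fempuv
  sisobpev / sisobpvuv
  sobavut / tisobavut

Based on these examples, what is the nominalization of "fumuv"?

kimtasor and nohpigser both end in -r yet inflect differently (kimtasorob, nohpigsruv), so the final letter is not what conditions the rule; the last vowel is.
"fumuv" has last vowel 'u'. The stems whose last vowel is 'u' (sobavut → tisobavut, sawuvut → tisawuvut, dizut → tidizut) add the prefix ti-.
The other patterns: stems whose last vowel is 'o' add -ob; stems whose last vowel is 'e' delete the last vowel and add -uv.
So fumuv → tifumuv.

tifumuv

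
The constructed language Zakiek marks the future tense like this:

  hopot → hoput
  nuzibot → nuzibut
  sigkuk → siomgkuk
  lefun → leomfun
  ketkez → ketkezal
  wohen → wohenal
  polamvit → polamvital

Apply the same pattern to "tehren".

"tehren" has last vowel 'e'. The stems whose last vowel is 'e' (ketkez → ketkezal, wohen → wohenal) add -al.
The other patterns: stems whose last vowel is 'o' change the last vowel to 'u'; stems whose last vowel is 'u' insert -om- after the first vowel.
So tehren → tehrenal.

tehrenal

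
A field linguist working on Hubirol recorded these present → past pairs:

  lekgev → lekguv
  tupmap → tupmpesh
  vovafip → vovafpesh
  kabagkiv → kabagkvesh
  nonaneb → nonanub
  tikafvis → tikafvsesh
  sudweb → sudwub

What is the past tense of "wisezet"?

wisezut

lekgev and kabagkiv both end in -v yet inflect differently (lekguv, kabagkvesh), so the final letter is not what conditions the rule; the last vowel is.
"wisezet" has last vowel 'e'. The stems whose last vowel is 'e' (nonaneb → nonanub, sudweb → sudwub, lekgev → lekguv) change the last vowel to 'u'.
The other pattern: stems whose last vowel is 'a' or 'i' delete the last vowel and add -esh.
So wisezet → wisezut.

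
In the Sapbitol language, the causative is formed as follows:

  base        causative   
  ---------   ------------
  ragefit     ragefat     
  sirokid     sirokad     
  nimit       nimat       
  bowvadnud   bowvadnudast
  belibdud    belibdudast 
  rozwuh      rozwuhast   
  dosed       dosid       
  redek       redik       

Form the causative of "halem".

"halem" has last vowel 'e'. The stems whose last vowel is 'e' (dosed → dosid, redek → redik) change the last vowel to 'i'.
So halem → halim.

halim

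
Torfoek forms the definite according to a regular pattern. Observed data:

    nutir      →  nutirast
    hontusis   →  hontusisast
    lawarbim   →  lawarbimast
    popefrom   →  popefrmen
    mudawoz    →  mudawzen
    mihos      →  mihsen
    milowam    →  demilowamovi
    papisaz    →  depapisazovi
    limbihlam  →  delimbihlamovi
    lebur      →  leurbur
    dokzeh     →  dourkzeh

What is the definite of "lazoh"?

lazhen

lawarbim and popefrom both end in -m yet inflect differently (lawarbimast, popefrmen), so the final letter is not what conditions the rule; the last vowel is.
"lazoh" has last vowel 'o'. The stems whose last vowel is 'o' (popefrom → popefrmen, mudawoz → mudawzen, mihos → mihsen) delete the last vowel and add -en.
The other patterns: stems whose last vowel is 'i' add -ast; stems whose last vowel is 'a' add de- … -ovi around the stem; stems whose last vowel is 'e' or 'u' insert -ur- after the first vowel.
So lazoh → lazhen.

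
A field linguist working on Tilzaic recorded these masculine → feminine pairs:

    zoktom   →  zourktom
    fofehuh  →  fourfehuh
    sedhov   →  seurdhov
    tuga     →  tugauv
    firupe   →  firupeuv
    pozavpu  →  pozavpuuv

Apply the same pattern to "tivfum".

tiurvfum

fofehuh and pozavpu both have last vowel 'u' yet inflect differently (fourfehuh, pozavpuuv), so the last vowel is not what conditions the rule; whether the stem ends in a vowel or a consonant is.
"tivfum" ends in a consonant. The stems ending in a consonant (zoktom → zourktom, fofehuh → fourfehuh, sedhov → seurdhov) insert -ur- after the first vowel.
The other pattern: stems ending in a vowel add -uv.
So tivfum → tiurvfum.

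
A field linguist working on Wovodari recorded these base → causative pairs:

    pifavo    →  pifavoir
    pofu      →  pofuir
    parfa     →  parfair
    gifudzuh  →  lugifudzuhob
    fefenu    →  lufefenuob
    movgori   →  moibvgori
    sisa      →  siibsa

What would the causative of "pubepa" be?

"pubepa" begins with p-. The stems beginning with p- (pifavo → pifavoir, pofu → pofuir, parfa → parfair) add -ir.
The other patterns: stems beginning with f- or g- add lu- … -ob around the stem; stems beginning with m- or s- insert -ib- after the first vowel.
So pubepa → pubepair.

pubepair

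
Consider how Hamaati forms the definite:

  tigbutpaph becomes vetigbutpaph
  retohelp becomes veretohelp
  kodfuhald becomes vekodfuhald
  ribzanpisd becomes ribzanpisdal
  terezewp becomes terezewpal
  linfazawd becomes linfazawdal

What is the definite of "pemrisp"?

"pemrisp" has second-to-last letter 's'. The one such stem in the data (ribzanpisd → ribzanpisdal) adds -al, so the same rule applies.
The other pattern: stems whose second-to-last letter is 'l' or 'p' add the prefix ve-.
So pemrisp → pemrispal.

pemrispal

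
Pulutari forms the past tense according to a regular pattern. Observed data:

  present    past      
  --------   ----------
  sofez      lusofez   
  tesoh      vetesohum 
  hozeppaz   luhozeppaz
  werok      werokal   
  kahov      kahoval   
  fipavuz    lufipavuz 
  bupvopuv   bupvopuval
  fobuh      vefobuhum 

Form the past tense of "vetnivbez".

luvetnivbez

fipavuz and fobuh both have last vowel 'u' yet inflect differently (lufipavuz, vefobuhum), so the last vowel is not what conditions the rule; the final letter is.
"vetnivbez" ends in -z. The stems ending in -z (hozeppaz → luhozeppaz, sofez → lusofez, fipavuz → lufipavuz) add the prefix lu-.
The other patterns: stems ending in -h add ve- … -um around the stem; stems ending in -k or -v add -al.
So vetnivbez → luvetnivbez.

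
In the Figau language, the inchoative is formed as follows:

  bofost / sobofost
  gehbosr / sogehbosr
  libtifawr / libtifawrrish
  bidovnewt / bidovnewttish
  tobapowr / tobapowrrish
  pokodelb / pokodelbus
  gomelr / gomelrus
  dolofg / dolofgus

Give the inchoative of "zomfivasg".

gehbosr and libtifawr both end in -r yet inflect differently (sogehbosr, libtifawrrish), so the final letter is not what conditions the rule; the second-to-last letter is.
"zomfivasg" has second-to-last letter 's'. The stems whose second-to-last letter is 's' (bofost → sobofost, gehbosr → sogehbosr) add the prefix so-.
So zomfivasg → sozomfivasg.

sozomfivasg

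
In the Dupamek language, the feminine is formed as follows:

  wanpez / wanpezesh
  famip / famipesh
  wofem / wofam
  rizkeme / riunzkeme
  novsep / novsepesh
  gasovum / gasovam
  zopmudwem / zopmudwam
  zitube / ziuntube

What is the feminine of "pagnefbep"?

pagnefbepesh

"pagnefbep" ends in -p. The stems ending in -p (novsep → novsepesh, famip → famipesh) add -esh.
So pagnefbep → pagnefbepesh.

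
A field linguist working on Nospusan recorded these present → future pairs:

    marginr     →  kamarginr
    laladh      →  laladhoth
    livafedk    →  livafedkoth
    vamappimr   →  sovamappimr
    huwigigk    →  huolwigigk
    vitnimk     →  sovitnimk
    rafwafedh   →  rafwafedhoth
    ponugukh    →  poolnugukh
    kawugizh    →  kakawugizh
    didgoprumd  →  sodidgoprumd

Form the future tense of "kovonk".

vitnimk and huwigigk both end in -k yet inflect differently (sovitnimk, huolwigigk), so the final letter is not what conditions the rule; the second-to-last letter is.
"kovonk" has second-to-last letter 'n'. The one such stem in the data (marginr → kamarginr) adds the prefix ka-, so the same rule applies.
So kovonk → kakovonk.

kakovonk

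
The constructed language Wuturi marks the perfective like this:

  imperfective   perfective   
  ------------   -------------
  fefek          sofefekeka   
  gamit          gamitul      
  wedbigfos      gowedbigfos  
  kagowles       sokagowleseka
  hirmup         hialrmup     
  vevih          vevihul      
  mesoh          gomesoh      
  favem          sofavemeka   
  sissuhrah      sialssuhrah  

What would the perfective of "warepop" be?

vevih and sissuhrah both end in -h yet inflect differently (vevihul, sialssuhrah), so the final letter is not what conditions the rule; the last vowel is.
"warepop" has last vowel 'o'. The stems whose last vowel is 'o' (wedbigfos → gowedbigfos, mesoh → gomesoh) add the prefix go-.
The other patterns: stems whose last vowel is 'e' add so- … -eka around the stem; stems whose last vowel is 'i' add -ul; stems whose last vowel is 'a' or 'u' insert -al- after the first vowel.
So warepop → gowarepop.

gowarepop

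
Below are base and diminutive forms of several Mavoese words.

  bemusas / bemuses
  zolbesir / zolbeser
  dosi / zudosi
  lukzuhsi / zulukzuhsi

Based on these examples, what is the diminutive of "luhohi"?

zuluhohi

dosi and zolbesir both have last vowel 'i' yet inflect differently (zudosi, zolbeser), so the last vowel is not what conditions the rule; whether the stem ends in a vowel or a consonant is.
"luhohi" ends in a vowel. The stems ending in a vowel (dosi → zudosi, lukzuhsi → zulukzuhsi) add the prefix zu-.
So luhohi → zuluhohi.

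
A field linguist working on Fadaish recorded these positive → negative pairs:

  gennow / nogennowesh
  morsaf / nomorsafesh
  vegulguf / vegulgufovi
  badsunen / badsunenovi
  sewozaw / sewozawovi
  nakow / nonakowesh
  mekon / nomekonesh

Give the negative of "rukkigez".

vegulguf and morsaf both end in -f yet inflect differently (vegulgufovi, nomorsafesh), so the final letter is not what conditions the rule; the number of vowels is.
"rukkigez" has 3 vowels. The stems with 3 vowels (sewozaw → sewozawovi, badsunen → badsunenovi, vegulguf → vegulgufovi) add -ovi.
So rukkigez → rukkigezovi.

rukkigezovi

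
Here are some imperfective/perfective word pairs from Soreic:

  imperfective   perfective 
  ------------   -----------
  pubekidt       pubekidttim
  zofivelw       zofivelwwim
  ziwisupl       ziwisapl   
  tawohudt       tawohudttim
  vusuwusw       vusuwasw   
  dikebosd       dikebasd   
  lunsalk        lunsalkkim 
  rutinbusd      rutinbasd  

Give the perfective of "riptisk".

riptask

"riptisk" has second-to-last letter 's'. The stems whose second-to-last letter is 's' (dikebosd → dikebasd, vusuwusw → vusuwasw, rutinbusd → rutinbasd) change the last vowel to 'a'.
So riptisk → riptask.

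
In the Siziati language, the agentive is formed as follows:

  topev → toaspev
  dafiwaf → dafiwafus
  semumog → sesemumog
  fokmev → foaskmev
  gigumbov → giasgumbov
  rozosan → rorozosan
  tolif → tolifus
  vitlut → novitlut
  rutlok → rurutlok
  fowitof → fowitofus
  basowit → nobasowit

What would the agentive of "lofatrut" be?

nolofatrut

basowit and tolif both have last vowel 'i' yet inflect differently (nobasowit, tolifus), so the last vowel is not what conditions the rule; the final letter is.
"lofatrut" ends in -t. The stems ending in -t (vitlut → novitlut, basowit → nobasowit) add the prefix no-.
The other patterns: stems ending in -f add -us; stems ending in -v insert -as- after the first vowel; stems ending in -g, -k or -n repeat the first consonant+vowel as a prefix.
So lofatrut → nolofatrut.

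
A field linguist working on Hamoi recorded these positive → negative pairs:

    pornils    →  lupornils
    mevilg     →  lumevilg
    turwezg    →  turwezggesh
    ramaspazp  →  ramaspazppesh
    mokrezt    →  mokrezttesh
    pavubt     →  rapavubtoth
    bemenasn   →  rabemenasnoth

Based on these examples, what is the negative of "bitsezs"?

"bitsezs" has second-to-last letter 'z'. The stems whose second-to-last letter is 'z' (turwezg → turwezggesh, ramaspazp → ramaspazppesh, mokrezt → mokrezttesh) double the final consonant and add -esh.
So bitsezs → bitsezssesh.

bitsezssesh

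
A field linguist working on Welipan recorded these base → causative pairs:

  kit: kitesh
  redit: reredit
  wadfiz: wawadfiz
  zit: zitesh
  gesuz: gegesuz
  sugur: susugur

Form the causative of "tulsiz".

tutulsiz

redit and zit both end in -t yet inflect differently (reredit, zitesh), so the final letter is not what conditions the rule; the number of vowels is.
"tulsiz" has 2 vowels. The stems with 2 vowels (sugur → susugur, gesuz → gegesuz, wadfiz → wawadfiz) repeat the first consonant+vowel as a prefix.
So tulsiz → tutulsiz.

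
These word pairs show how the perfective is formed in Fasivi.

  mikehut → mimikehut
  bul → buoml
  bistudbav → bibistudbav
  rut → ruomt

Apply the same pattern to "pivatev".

rut and mikehut both end in -t yet inflect differently (ruomt, mimikehut), so the final letter is not what conditions the rule; the number of vowels is.
"pivatev" has 3 vowels. The stems with 3 vowels (bistudbav → bibistudbav, mikehut → mimikehut) repeat the first consonant+vowel as a prefix.
The other pattern: stems with 1 vowel insert -om- after the first vowel.
So pivatev → pipivatev.

pipivatev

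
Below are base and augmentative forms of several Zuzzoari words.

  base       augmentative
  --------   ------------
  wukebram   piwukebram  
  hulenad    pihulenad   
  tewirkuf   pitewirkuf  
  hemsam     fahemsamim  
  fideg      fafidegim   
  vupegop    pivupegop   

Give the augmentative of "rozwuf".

farozwufim

hemsam and wukebram both end in -m yet inflect differently (fahemsamim, piwukebram), so the final letter is not what conditions the rule; the number of vowels is.
"rozwuf" has 2 vowels. The stems with 2 vowels (hemsam → fahemsamim, fideg → fafidegim) add fa- … -im around the stem.
So rozwuf → farozwufim.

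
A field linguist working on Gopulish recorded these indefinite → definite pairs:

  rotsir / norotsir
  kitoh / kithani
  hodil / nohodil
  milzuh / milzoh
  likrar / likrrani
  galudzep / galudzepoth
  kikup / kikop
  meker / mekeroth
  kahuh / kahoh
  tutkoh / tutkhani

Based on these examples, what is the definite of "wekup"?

wekop

"wekup" has last vowel 'u'. The stems whose last vowel is 'u' (milzuh → milzoh, kikup → kikop, kahuh → kahoh) change the last vowel to 'o'.
So wekup → wekop.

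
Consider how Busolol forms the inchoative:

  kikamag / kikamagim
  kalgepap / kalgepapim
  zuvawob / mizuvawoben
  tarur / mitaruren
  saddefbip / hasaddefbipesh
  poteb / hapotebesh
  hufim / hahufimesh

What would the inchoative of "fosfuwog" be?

"fosfuwog" has last vowel 'o'. The one such stem in the data (zuvawob → mizuvawoben) adds mi- … -en around the stem, so the same rule applies.
The other patterns: stems whose last vowel is 'a' add -im; stems whose last vowel is 'e' or 'i' add ha- … -esh around the stem.
So fosfuwog → mifosfuwogen.

mifosfuwogen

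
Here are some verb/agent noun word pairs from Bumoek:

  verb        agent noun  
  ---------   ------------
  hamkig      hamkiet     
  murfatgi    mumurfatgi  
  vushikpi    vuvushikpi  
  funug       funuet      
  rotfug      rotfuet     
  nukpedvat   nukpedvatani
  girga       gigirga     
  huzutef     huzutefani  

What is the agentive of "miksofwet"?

"miksofwet" ends in -t. The one such stem in the data (nukpedvat → nukpedvatani) adds -ani, so the same rule applies.
The other patterns: stems ending in -g drop the final letter and add -et; stems ending in -a or -i repeat the first consonant+vowel as a prefix.
So miksofwet → miksofwetani.

miksofwetani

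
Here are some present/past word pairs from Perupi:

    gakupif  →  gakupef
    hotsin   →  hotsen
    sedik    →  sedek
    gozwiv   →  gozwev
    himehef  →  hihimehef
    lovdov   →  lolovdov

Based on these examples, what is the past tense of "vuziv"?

gakupif and himehef both end in -f yet inflect differently (gakupef, hihimehef), so the final letter is not what conditions the rule; the last vowel is.
"vuziv" has last vowel 'i'. The stems whose last vowel is 'i' (gakupif → gakupef, hotsin → hotsen, sedik → sedek) change the last vowel to 'e'.
So vuziv → vuzev.

vuzev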